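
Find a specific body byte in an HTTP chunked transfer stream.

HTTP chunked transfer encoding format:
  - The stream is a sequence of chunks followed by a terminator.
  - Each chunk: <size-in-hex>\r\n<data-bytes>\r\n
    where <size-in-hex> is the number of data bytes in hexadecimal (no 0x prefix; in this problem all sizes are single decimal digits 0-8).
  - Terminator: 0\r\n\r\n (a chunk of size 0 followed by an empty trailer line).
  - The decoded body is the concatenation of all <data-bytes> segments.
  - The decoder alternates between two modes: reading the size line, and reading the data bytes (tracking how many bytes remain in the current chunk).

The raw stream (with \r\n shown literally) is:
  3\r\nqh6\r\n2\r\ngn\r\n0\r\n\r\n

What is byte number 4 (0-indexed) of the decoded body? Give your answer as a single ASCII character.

Answer: n

Derivation:
Chunk 1: stream[0..1]='3' size=0x3=3, data at stream[3..6]='qh6' -> body[0..3], body so far='qh6'
Chunk 2: stream[8..9]='2' size=0x2=2, data at stream[11..13]='gn' -> body[3..5], body so far='qh6gn'
Chunk 3: stream[15..16]='0' size=0 (terminator). Final body='qh6gn' (5 bytes)
Body byte 4 = 'n'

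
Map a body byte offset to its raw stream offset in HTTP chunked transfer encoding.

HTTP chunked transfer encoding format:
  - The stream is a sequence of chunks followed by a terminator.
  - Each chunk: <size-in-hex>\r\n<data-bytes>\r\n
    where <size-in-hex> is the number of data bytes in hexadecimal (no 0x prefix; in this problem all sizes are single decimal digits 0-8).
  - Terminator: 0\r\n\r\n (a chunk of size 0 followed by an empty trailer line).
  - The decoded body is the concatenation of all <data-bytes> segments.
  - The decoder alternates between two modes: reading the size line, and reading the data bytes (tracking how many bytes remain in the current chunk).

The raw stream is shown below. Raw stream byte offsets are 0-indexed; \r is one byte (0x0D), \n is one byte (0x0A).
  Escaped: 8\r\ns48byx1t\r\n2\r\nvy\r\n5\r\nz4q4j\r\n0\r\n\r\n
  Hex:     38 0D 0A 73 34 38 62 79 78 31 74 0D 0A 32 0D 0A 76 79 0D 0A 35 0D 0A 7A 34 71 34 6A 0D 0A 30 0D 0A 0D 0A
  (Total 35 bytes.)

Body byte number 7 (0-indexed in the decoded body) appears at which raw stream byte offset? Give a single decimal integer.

Answer: 10

Derivation:
Chunk 1: stream[0..1]='8' size=0x8=8, data at stream[3..11]='s48byx1t' -> body[0..8], body so far='s48byx1t'
Chunk 2: stream[13..14]='2' size=0x2=2, data at stream[16..18]='vy' -> body[8..10], body so far='s48byx1tvy'
Chunk 3: stream[20..21]='5' size=0x5=5, data at stream[23..28]='z4q4j' -> body[10..15], body so far='s48byx1tvyz4q4j'
Chunk 4: stream[30..31]='0' size=0 (terminator). Final body='s48byx1tvyz4q4j' (15 bytes)
Body byte 7 at stream offset 10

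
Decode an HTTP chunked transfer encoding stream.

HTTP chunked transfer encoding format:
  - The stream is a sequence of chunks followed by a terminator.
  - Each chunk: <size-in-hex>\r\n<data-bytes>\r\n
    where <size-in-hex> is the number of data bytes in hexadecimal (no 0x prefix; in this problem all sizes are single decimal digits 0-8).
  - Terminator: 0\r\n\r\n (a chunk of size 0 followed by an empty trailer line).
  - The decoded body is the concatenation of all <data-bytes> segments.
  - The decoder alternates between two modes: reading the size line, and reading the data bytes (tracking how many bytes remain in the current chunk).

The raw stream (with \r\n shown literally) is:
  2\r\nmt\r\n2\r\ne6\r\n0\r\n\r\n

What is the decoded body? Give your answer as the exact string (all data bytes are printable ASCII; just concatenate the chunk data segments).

Answer: mte6

Derivation:
Chunk 1: stream[0..1]='2' size=0x2=2, data at stream[3..5]='mt' -> body[0..2], body so far='mt'
Chunk 2: stream[7..8]='2' size=0x2=2, data at stream[10..12]='e6' -> body[2..4], body so far='mte6'
Chunk 3: stream[14..15]='0' size=0 (terminator). Final body='mte6' (4 bytes)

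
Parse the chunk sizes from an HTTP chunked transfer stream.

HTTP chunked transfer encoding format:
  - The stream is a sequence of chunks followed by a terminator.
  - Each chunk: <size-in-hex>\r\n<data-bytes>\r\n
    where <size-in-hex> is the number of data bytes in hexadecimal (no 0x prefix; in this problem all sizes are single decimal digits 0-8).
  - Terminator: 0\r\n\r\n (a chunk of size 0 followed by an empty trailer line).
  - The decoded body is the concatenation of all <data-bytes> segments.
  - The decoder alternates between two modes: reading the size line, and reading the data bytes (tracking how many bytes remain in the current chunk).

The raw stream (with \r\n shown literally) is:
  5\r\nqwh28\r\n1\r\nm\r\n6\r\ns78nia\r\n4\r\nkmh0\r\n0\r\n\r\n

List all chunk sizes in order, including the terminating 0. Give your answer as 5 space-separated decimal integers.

Chunk 1: stream[0..1]='5' size=0x5=5, data at stream[3..8]='qwh28' -> body[0..5], body so far='qwh28'
Chunk 2: stream[10..11]='1' size=0x1=1, data at stream[13..14]='m' -> body[5..6], body so far='qwh28m'
Chunk 3: stream[16..17]='6' size=0x6=6, data at stream[19..25]='s78nia' -> body[6..12], body so far='qwh28ms78nia'
Chunk 4: stream[27..28]='4' size=0x4=4, data at stream[30..34]='kmh0' -> body[12..16], body so far='qwh28ms78niakmh0'
Chunk 5: stream[36..37]='0' size=0 (terminator). Final body='qwh28ms78niakmh0' (16 bytes)

Answer: 5 1 6 4 0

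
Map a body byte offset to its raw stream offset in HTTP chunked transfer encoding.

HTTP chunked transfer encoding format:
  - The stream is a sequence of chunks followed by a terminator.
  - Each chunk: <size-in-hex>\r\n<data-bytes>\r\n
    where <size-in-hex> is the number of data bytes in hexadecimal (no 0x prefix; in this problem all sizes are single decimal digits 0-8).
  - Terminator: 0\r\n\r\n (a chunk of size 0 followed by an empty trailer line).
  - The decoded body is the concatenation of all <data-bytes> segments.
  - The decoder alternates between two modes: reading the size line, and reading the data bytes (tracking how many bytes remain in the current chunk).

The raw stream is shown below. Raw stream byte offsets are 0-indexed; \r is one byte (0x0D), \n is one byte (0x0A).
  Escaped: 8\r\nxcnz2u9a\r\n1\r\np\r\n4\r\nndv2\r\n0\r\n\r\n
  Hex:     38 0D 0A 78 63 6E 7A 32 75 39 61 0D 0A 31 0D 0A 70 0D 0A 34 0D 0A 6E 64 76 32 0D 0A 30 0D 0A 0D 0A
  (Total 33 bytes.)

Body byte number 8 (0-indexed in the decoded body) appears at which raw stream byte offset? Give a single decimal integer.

Chunk 1: stream[0..1]='8' size=0x8=8, data at stream[3..11]='xcnz2u9a' -> body[0..8], body so far='xcnz2u9a'
Chunk 2: stream[13..14]='1' size=0x1=1, data at stream[16..17]='p' -> body[8..9], body so far='xcnz2u9ap'
Chunk 3: stream[19..20]='4' size=0x4=4, data at stream[22..26]='ndv2' -> body[9..13], body so far='xcnz2u9apndv2'
Chunk 4: stream[28..29]='0' size=0 (terminator). Final body='xcnz2u9apndv2' (13 bytes)
Body byte 8 at stream offset 16

Answer: 16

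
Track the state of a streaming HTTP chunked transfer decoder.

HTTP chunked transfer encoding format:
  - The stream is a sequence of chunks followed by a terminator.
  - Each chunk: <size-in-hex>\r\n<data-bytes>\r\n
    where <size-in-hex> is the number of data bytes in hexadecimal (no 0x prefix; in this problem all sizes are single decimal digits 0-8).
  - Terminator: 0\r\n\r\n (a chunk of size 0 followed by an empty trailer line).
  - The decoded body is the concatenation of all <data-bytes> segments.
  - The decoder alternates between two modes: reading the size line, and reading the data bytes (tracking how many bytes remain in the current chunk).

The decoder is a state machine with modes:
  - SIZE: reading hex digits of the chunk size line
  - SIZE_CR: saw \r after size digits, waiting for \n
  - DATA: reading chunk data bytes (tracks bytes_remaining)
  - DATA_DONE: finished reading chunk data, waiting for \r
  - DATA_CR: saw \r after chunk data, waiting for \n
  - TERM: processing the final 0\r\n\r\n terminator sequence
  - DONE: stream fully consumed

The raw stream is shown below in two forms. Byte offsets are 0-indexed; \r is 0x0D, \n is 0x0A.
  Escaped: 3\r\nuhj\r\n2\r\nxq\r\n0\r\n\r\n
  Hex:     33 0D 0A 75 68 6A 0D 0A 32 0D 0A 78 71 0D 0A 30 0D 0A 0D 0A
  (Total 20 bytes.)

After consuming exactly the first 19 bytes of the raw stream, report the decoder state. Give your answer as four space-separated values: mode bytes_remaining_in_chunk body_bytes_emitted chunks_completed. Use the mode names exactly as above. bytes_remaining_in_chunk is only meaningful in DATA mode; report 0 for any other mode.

Answer: TERM 0 5 2

Derivation:
Byte 0 = '3': mode=SIZE remaining=0 emitted=0 chunks_done=0
Byte 1 = 0x0D: mode=SIZE_CR remaining=0 emitted=0 chunks_done=0
Byte 2 = 0x0A: mode=DATA remaining=3 emitted=0 chunks_done=0
Byte 3 = 'u': mode=DATA remaining=2 emitted=1 chunks_done=0
Byte 4 = 'h': mode=DATA remaining=1 emitted=2 chunks_done=0
Byte 5 = 'j': mode=DATA_DONE remaining=0 emitted=3 chunks_done=0
Byte 6 = 0x0D: mode=DATA_CR remaining=0 emitted=3 chunks_done=0
Byte 7 = 0x0A: mode=SIZE remaining=0 emitted=3 chunks_done=1
Byte 8 = '2': mode=SIZE remaining=0 emitted=3 chunks_done=1
Byte 9 = 0x0D: mode=SIZE_CR remaining=0 emitted=3 chunks_done=1
Byte 10 = 0x0A: mode=DATA remaining=2 emitted=3 chunks_done=1
Byte 11 = 'x': mode=DATA remaining=1 emitted=4 chunks_done=1
Byte 12 = 'q': mode=DATA_DONE remaining=0 emitted=5 chunks_done=1
Byte 13 = 0x0D: mode=DATA_CR remaining=0 emitted=5 chunks_done=1
Byte 14 = 0x0A: mode=SIZE remaining=0 emitted=5 chunks_done=2
Byte 15 = '0': mode=SIZE remaining=0 emitted=5 chunks_done=2
Byte 16 = 0x0D: mode=SIZE_CR remaining=0 emitted=5 chunks_done=2
Byte 17 = 0x0A: mode=TERM remaining=0 emitted=5 chunks_done=2
Byte 18 = 0x0D: mode=TERM remaining=0 emitted=5 chunks_done=2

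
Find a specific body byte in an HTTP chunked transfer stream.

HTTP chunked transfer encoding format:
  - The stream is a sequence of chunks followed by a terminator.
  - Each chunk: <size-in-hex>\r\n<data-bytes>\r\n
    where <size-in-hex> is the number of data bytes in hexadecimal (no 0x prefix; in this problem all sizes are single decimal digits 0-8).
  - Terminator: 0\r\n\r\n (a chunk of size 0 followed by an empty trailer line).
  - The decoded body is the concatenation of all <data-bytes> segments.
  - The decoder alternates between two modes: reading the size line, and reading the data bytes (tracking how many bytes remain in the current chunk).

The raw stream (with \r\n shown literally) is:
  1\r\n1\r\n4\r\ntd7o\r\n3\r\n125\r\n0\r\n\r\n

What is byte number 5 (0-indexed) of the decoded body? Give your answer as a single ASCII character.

Answer: 1

Derivation:
Chunk 1: stream[0..1]='1' size=0x1=1, data at stream[3..4]='1' -> body[0..1], body so far='1'
Chunk 2: stream[6..7]='4' size=0x4=4, data at stream[9..13]='td7o' -> body[1..5], body so far='1td7o'
Chunk 3: stream[15..16]='3' size=0x3=3, data at stream[18..21]='125' -> body[5..8], body so far='1td7o125'
Chunk 4: stream[23..24]='0' size=0 (terminator). Final body='1td7o125' (8 bytes)
Body byte 5 = '1'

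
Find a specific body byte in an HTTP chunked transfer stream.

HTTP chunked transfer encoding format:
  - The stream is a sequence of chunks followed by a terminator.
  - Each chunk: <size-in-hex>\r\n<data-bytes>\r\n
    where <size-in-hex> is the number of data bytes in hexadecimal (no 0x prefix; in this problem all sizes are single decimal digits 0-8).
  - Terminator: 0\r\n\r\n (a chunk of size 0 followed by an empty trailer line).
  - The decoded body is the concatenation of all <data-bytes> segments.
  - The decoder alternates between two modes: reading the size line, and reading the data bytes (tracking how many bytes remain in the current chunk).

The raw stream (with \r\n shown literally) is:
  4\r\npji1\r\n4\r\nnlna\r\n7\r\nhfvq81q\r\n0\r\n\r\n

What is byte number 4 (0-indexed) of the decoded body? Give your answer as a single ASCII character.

Chunk 1: stream[0..1]='4' size=0x4=4, data at stream[3..7]='pji1' -> body[0..4], body so far='pji1'
Chunk 2: stream[9..10]='4' size=0x4=4, data at stream[12..16]='nlna' -> body[4..8], body so far='pji1nlna'
Chunk 3: stream[18..19]='7' size=0x7=7, data at stream[21..28]='hfvq81q' -> body[8..15], body so far='pji1nlnahfvq81q'
Chunk 4: stream[30..31]='0' size=0 (terminator). Final body='pji1nlnahfvq81q' (15 bytes)
Body byte 4 = 'n'

Answer: n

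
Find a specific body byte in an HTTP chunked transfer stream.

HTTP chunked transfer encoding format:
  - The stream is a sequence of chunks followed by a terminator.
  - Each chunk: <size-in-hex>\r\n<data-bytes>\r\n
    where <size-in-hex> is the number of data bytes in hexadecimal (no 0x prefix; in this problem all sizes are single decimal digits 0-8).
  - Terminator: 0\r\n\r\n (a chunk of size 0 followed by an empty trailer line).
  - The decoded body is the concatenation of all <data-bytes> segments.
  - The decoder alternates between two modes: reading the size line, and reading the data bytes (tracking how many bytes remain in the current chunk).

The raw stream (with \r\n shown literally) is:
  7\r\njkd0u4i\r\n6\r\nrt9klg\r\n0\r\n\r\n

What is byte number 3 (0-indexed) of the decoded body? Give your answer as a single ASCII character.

Chunk 1: stream[0..1]='7' size=0x7=7, data at stream[3..10]='jkd0u4i' -> body[0..7], body so far='jkd0u4i'
Chunk 2: stream[12..13]='6' size=0x6=6, data at stream[15..21]='rt9klg' -> body[7..13], body so far='jkd0u4irt9klg'
Chunk 3: stream[23..24]='0' size=0 (terminator). Final body='jkd0u4irt9klg' (13 bytes)
Body byte 3 = '0'

Answer: 0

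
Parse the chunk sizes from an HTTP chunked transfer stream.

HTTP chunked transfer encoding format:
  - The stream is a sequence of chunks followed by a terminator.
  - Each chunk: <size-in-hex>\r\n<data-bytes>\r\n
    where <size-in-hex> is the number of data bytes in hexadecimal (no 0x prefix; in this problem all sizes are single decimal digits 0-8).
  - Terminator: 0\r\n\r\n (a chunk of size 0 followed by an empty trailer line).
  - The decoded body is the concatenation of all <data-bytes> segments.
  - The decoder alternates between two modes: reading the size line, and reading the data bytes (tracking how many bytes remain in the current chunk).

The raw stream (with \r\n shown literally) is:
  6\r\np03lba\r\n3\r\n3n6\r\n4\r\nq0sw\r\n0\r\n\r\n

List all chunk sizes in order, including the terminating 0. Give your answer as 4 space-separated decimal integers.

Chunk 1: stream[0..1]='6' size=0x6=6, data at stream[3..9]='p03lba' -> body[0..6], body so far='p03lba'
Chunk 2: stream[11..12]='3' size=0x3=3, data at stream[14..17]='3n6' -> body[6..9], body so far='p03lba3n6'
Chunk 3: stream[19..20]='4' size=0x4=4, data at stream[22..26]='q0sw' -> body[9..13], body so far='p03lba3n6q0sw'
Chunk 4: stream[28..29]='0' size=0 (terminator). Final body='p03lba3n6q0sw' (13 bytes)

Answer: 6 3 4 0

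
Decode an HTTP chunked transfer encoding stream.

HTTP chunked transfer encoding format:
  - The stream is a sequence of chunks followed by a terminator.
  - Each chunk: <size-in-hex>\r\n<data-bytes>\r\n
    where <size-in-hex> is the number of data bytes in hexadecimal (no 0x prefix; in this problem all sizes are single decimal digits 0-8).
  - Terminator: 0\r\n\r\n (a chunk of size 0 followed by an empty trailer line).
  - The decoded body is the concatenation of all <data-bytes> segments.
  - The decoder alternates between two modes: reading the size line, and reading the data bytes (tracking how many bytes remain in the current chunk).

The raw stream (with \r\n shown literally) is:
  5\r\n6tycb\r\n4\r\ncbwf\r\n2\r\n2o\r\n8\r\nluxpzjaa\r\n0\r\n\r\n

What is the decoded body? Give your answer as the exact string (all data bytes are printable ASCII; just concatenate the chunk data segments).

Chunk 1: stream[0..1]='5' size=0x5=5, data at stream[3..8]='6tycb' -> body[0..5], body so far='6tycb'
Chunk 2: stream[10..11]='4' size=0x4=4, data at stream[13..17]='cbwf' -> body[5..9], body so far='6tycbcbwf'
Chunk 3: stream[19..20]='2' size=0x2=2, data at stream[22..24]='2o' -> body[9..11], body so far='6tycbcbwf2o'
Chunk 4: stream[26..27]='8' size=0x8=8, data at stream[29..37]='luxpzjaa' -> body[11..19], body so far='6tycbcbwf2oluxpzjaa'
Chunk 5: stream[39..40]='0' size=0 (terminator). Final body='6tycbcbwf2oluxpzjaa' (19 bytes)

Answer: 6tycbcbwf2oluxpzjaa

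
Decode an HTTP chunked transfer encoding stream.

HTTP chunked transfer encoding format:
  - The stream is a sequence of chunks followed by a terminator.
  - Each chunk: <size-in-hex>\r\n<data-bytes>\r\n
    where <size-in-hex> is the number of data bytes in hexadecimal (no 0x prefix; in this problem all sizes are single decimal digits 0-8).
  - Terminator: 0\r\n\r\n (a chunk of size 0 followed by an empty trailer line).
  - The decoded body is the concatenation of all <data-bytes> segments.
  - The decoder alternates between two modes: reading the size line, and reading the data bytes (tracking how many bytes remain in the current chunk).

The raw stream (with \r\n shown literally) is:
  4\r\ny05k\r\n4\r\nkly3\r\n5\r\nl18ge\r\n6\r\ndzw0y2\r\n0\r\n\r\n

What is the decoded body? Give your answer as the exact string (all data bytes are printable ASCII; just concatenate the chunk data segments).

Chunk 1: stream[0..1]='4' size=0x4=4, data at stream[3..7]='y05k' -> body[0..4], body so far='y05k'
Chunk 2: stream[9..10]='4' size=0x4=4, data at stream[12..16]='kly3' -> body[4..8], body so far='y05kkly3'
Chunk 3: stream[18..19]='5' size=0x5=5, data at stream[21..26]='l18ge' -> body[8..13], body so far='y05kkly3l18ge'
Chunk 4: stream[28..29]='6' size=0x6=6, data at stream[31..37]='dzw0y2' -> body[13..19], body so far='y05kkly3l18gedzw0y2'
Chunk 5: stream[39..40]='0' size=0 (terminator). Final body='y05kkly3l18gedzw0y2' (19 bytes)

Answer: y05kkly3l18gedzw0y2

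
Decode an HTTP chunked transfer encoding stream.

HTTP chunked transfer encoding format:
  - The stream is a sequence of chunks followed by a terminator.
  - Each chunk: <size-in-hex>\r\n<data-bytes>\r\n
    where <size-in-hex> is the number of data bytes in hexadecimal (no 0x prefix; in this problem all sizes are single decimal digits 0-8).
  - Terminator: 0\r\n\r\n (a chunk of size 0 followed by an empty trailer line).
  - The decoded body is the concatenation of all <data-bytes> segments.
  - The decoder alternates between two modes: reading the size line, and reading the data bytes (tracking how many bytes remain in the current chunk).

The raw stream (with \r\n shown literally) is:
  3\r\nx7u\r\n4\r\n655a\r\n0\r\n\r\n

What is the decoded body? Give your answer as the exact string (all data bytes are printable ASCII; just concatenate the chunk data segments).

Answer: x7u655a

Derivation:
Chunk 1: stream[0..1]='3' size=0x3=3, data at stream[3..6]='x7u' -> body[0..3], body so far='x7u'
Chunk 2: stream[8..9]='4' size=0x4=4, data at stream[11..15]='655a' -> body[3..7], body so far='x7u655a'
Chunk 3: stream[17..18]='0' size=0 (terminator). Final body='x7u655a' (7 bytes)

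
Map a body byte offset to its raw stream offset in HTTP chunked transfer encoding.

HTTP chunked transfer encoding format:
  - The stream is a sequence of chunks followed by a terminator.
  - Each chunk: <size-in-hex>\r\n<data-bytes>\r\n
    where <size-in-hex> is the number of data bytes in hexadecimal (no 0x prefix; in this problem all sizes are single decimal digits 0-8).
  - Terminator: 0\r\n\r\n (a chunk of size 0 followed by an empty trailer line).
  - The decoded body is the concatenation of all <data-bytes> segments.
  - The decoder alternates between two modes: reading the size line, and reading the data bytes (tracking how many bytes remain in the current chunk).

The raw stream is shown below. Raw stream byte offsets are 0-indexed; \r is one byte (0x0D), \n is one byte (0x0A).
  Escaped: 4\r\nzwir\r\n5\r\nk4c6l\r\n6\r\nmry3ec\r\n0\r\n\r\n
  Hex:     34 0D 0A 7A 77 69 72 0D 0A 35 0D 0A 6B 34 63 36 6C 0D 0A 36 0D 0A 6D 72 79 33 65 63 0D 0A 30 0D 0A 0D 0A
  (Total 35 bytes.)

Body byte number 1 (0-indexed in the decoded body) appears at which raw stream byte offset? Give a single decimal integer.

Chunk 1: stream[0..1]='4' size=0x4=4, data at stream[3..7]='zwir' -> body[0..4], body so far='zwir'
Chunk 2: stream[9..10]='5' size=0x5=5, data at stream[12..17]='k4c6l' -> body[4..9], body so far='zwirk4c6l'
Chunk 3: stream[19..20]='6' size=0x6=6, data at stream[22..28]='mry3ec' -> body[9..15], body so far='zwirk4c6lmry3ec'
Chunk 4: stream[30..31]='0' size=0 (terminator). Final body='zwirk4c6lmry3ec' (15 bytes)
Body byte 1 at stream offset 4

Answer: 4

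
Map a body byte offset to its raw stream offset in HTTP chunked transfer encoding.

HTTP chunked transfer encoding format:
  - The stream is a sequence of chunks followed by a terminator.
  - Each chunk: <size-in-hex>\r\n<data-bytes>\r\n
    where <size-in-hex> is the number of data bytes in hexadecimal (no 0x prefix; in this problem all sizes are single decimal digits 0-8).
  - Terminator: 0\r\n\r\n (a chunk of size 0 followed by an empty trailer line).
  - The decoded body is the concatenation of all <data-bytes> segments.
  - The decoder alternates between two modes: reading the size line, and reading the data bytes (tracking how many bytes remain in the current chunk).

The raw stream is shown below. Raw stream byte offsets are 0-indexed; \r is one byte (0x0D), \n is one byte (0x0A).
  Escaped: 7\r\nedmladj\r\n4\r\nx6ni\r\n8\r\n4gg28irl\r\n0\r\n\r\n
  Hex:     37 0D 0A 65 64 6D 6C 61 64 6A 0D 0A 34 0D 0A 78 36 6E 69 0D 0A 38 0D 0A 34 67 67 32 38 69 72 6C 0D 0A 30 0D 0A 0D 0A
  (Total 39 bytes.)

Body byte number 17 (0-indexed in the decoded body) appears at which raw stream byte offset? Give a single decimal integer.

Chunk 1: stream[0..1]='7' size=0x7=7, data at stream[3..10]='edmladj' -> body[0..7], body so far='edmladj'
Chunk 2: stream[12..13]='4' size=0x4=4, data at stream[15..19]='x6ni' -> body[7..11], body so far='edmladjx6ni'
Chunk 3: stream[21..22]='8' size=0x8=8, data at stream[24..32]='4gg28irl' -> body[11..19], body so far='edmladjx6ni4gg28irl'
Chunk 4: stream[34..35]='0' size=0 (terminator). Final body='edmladjx6ni4gg28irl' (19 bytes)
Body byte 17 at stream offset 30

Answer: 30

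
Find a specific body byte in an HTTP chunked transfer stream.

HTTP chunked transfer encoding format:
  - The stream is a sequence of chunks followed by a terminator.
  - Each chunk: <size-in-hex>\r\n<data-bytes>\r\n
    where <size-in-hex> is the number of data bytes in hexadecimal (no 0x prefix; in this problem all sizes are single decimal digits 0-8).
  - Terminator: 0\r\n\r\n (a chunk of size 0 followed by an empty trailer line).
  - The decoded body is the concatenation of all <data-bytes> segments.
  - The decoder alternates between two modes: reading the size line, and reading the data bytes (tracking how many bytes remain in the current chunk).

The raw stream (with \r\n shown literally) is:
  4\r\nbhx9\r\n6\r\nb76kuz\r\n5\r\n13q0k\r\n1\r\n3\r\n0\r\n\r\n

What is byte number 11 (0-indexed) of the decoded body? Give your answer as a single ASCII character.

Answer: 3

Derivation:
Chunk 1: stream[0..1]='4' size=0x4=4, data at stream[3..7]='bhx9' -> body[0..4], body so far='bhx9'
Chunk 2: stream[9..10]='6' size=0x6=6, data at stream[12..18]='b76kuz' -> body[4..10], body so far='bhx9b76kuz'
Chunk 3: stream[20..21]='5' size=0x5=5, data at stream[23..28]='13q0k' -> body[10..15], body so far='bhx9b76kuz13q0k'
Chunk 4: stream[30..31]='1' size=0x1=1, data at stream[33..34]='3' -> body[15..16], body so far='bhx9b76kuz13q0k3'
Chunk 5: stream[36..37]='0' size=0 (terminator). Final body='bhx9b76kuz13q0k3' (16 bytes)
Body byte 11 = '3'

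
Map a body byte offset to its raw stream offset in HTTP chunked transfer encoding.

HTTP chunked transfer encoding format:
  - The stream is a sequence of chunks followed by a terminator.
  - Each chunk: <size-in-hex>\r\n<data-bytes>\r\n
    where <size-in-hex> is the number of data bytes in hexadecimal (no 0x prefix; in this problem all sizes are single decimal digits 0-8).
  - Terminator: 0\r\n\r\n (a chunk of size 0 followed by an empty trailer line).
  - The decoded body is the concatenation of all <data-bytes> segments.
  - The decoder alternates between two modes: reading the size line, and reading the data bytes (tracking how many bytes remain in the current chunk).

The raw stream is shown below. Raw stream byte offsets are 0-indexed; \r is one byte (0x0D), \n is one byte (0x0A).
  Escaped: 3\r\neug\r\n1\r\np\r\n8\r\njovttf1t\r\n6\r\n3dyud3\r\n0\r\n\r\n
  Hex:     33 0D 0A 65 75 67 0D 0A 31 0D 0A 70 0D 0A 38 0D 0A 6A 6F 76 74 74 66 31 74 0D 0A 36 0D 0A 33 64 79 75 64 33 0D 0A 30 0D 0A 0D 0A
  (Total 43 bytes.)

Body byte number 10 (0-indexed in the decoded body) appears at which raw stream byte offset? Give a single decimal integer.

Chunk 1: stream[0..1]='3' size=0x3=3, data at stream[3..6]='eug' -> body[0..3], body so far='eug'
Chunk 2: stream[8..9]='1' size=0x1=1, data at stream[11..12]='p' -> body[3..4], body so far='eugp'
Chunk 3: stream[14..15]='8' size=0x8=8, data at stream[17..25]='jovttf1t' -> body[4..12], body so far='eugpjovttf1t'
Chunk 4: stream[27..28]='6' size=0x6=6, data at stream[30..36]='3dyud3' -> body[12..18], body so far='eugpjovttf1t3dyud3'
Chunk 5: stream[38..39]='0' size=0 (terminator). Final body='eugpjovttf1t3dyud3' (18 bytes)
Body byte 10 at stream offset 23

Answer: 23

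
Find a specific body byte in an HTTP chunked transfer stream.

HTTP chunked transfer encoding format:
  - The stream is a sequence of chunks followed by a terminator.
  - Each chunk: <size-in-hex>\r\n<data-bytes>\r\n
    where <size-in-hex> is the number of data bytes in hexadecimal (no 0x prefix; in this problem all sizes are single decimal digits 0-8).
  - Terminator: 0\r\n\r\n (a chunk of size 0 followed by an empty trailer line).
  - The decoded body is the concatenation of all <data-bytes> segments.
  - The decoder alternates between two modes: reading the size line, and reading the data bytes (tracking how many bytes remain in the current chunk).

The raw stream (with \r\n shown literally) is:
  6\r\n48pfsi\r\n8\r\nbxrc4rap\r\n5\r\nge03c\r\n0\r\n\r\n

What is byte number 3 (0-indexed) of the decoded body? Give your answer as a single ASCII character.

Chunk 1: stream[0..1]='6' size=0x6=6, data at stream[3..9]='48pfsi' -> body[0..6], body so far='48pfsi'
Chunk 2: stream[11..12]='8' size=0x8=8, data at stream[14..22]='bxrc4rap' -> body[6..14], body so far='48pfsibxrc4rap'
Chunk 3: stream[24..25]='5' size=0x5=5, data at stream[27..32]='ge03c' -> body[14..19], body so far='48pfsibxrc4rapge03c'
Chunk 4: stream[34..35]='0' size=0 (terminator). Final body='48pfsibxrc4rapge03c' (19 bytes)
Body byte 3 = 'f'

Answer: f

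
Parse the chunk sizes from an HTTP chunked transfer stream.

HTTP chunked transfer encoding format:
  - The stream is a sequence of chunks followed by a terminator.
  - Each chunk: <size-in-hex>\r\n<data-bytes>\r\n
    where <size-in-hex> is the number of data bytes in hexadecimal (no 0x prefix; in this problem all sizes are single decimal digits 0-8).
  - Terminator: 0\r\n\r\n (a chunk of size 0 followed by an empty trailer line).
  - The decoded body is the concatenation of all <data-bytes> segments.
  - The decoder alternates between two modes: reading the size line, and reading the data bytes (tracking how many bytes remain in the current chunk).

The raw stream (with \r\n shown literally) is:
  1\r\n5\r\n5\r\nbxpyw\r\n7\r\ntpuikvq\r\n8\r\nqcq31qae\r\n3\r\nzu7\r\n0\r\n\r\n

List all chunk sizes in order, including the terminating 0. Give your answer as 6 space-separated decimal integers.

Answer: 1 5 7 8 3 0

Derivation:
Chunk 1: stream[0..1]='1' size=0x1=1, data at stream[3..4]='5' -> body[0..1], body so far='5'
Chunk 2: stream[6..7]='5' size=0x5=5, data at stream[9..14]='bxpyw' -> body[1..6], body so far='5bxpyw'
Chunk 3: stream[16..17]='7' size=0x7=7, data at stream[19..26]='tpuikvq' -> body[6..13], body so far='5bxpywtpuikvq'
Chunk 4: stream[28..29]='8' size=0x8=8, data at stream[31..39]='qcq31qae' -> body[13..21], body so far='5bxpywtpuikvqqcq31qae'
Chunk 5: stream[41..42]='3' size=0x3=3, data at stream[44..47]='zu7' -> body[21..24], body so far='5bxpywtpuikvqqcq31qaezu7'
Chunk 6: stream[49..50]='0' size=0 (terminator). Final body='5bxpywtpuikvqqcq31qaezu7' (24 bytes)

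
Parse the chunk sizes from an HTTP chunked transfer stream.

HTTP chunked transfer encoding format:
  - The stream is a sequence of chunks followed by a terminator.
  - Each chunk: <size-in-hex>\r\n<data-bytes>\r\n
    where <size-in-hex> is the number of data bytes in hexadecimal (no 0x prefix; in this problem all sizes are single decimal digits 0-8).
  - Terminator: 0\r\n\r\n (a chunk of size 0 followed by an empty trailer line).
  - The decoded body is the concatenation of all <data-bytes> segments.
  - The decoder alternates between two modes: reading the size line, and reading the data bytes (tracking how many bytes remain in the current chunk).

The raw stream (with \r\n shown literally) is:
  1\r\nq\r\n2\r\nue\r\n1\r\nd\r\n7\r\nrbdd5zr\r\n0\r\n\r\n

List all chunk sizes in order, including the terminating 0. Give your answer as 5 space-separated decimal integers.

Chunk 1: stream[0..1]='1' size=0x1=1, data at stream[3..4]='q' -> body[0..1], body so far='q'
Chunk 2: stream[6..7]='2' size=0x2=2, data at stream[9..11]='ue' -> body[1..3], body so far='que'
Chunk 3: stream[13..14]='1' size=0x1=1, data at stream[16..17]='d' -> body[3..4], body so far='qued'
Chunk 4: stream[19..20]='7' size=0x7=7, data at stream[22..29]='rbdd5zr' -> body[4..11], body so far='quedrbdd5zr'
Chunk 5: stream[31..32]='0' size=0 (terminator). Final body='quedrbdd5zr' (11 bytes)

Answer: 1 2 1 7 0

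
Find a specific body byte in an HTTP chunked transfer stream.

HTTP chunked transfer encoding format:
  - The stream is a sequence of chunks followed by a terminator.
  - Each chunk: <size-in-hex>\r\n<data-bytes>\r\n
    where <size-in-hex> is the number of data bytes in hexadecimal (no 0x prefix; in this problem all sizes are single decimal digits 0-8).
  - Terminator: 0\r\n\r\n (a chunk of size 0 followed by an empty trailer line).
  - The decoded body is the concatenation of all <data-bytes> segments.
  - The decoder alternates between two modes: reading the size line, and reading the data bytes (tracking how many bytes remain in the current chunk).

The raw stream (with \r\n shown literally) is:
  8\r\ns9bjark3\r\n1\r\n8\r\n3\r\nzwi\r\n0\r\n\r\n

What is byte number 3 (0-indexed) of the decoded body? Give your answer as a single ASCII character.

Chunk 1: stream[0..1]='8' size=0x8=8, data at stream[3..11]='s9bjark3' -> body[0..8], body so far='s9bjark3'
Chunk 2: stream[13..14]='1' size=0x1=1, data at stream[16..17]='8' -> body[8..9], body so far='s9bjark38'
Chunk 3: stream[19..20]='3' size=0x3=3, data at stream[22..25]='zwi' -> body[9..12], body so far='s9bjark38zwi'
Chunk 4: stream[27..28]='0' size=0 (terminator). Final body='s9bjark38zwi' (12 bytes)
Body byte 3 = 'j'

Answer: j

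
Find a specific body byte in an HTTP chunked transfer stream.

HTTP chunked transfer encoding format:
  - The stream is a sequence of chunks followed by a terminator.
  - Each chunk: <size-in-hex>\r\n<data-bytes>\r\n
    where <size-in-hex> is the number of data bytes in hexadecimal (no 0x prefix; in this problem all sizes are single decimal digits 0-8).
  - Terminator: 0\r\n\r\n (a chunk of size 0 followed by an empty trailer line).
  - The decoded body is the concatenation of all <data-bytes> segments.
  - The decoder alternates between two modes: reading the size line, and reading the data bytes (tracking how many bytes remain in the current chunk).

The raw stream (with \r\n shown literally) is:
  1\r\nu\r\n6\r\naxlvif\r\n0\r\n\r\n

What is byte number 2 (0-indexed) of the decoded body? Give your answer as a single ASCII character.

Chunk 1: stream[0..1]='1' size=0x1=1, data at stream[3..4]='u' -> body[0..1], body so far='u'
Chunk 2: stream[6..7]='6' size=0x6=6, data at stream[9..15]='axlvif' -> body[1..7], body so far='uaxlvif'
Chunk 3: stream[17..18]='0' size=0 (terminator). Final body='uaxlvif' (7 bytes)
Body byte 2 = 'x'

Answer: x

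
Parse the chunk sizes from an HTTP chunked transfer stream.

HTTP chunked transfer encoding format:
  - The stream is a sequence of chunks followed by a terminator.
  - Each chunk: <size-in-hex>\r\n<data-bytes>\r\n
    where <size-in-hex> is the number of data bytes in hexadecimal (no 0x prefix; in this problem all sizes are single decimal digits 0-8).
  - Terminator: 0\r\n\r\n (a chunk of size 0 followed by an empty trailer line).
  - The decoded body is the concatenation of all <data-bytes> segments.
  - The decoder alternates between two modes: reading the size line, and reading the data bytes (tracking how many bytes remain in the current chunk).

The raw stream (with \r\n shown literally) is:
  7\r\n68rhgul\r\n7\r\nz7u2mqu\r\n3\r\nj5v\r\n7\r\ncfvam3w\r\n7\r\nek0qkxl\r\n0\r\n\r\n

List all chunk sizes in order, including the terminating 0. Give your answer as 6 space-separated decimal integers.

Chunk 1: stream[0..1]='7' size=0x7=7, data at stream[3..10]='68rhgul' -> body[0..7], body so far='68rhgul'
Chunk 2: stream[12..13]='7' size=0x7=7, data at stream[15..22]='z7u2mqu' -> body[7..14], body so far='68rhgulz7u2mqu'
Chunk 3: stream[24..25]='3' size=0x3=3, data at stream[27..30]='j5v' -> body[14..17], body so far='68rhgulz7u2mquj5v'
Chunk 4: stream[32..33]='7' size=0x7=7, data at stream[35..42]='cfvam3w' -> body[17..24], body so far='68rhgulz7u2mquj5vcfvam3w'
Chunk 5: stream[44..45]='7' size=0x7=7, data at stream[47..54]='ek0qkxl' -> body[24..31], body so far='68rhgulz7u2mquj5vcfvam3wek0qkxl'
Chunk 6: stream[56..57]='0' size=0 (terminator). Final body='68rhgulz7u2mquj5vcfvam3wek0qkxl' (31 bytes)

Answer: 7 7 3 7 7 0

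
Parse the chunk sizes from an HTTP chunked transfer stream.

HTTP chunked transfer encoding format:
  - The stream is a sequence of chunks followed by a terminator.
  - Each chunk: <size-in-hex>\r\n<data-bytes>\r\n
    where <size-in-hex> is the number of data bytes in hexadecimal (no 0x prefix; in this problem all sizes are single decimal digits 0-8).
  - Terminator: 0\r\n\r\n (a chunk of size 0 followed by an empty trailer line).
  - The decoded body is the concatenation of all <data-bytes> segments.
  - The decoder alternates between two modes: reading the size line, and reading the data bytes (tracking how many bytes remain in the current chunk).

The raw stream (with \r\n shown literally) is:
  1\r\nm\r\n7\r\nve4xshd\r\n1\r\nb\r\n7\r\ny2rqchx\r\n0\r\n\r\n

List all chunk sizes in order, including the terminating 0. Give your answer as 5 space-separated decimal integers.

Answer: 1 7 1 7 0

Derivation:
Chunk 1: stream[0..1]='1' size=0x1=1, data at stream[3..4]='m' -> body[0..1], body so far='m'
Chunk 2: stream[6..7]='7' size=0x7=7, data at stream[9..16]='ve4xshd' -> body[1..8], body so far='mve4xshd'
Chunk 3: stream[18..19]='1' size=0x1=1, data at stream[21..22]='b' -> body[8..9], body so far='mve4xshdb'
Chunk 4: stream[24..25]='7' size=0x7=7, data at stream[27..34]='y2rqchx' -> body[9..16], body so far='mve4xshdby2rqchx'
Chunk 5: stream[36..37]='0' size=0 (terminator). Final body='mve4xshdby2rqchx' (16 bytes)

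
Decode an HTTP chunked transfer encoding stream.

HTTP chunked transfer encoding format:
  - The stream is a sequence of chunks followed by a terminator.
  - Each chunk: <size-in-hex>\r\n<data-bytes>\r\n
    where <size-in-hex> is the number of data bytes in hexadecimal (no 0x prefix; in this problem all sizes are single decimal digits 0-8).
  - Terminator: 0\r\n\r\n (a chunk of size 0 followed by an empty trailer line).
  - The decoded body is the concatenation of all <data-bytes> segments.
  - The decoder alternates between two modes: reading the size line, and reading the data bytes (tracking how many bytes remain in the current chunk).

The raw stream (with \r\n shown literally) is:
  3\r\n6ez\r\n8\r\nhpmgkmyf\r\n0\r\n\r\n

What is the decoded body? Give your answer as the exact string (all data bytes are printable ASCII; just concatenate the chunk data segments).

Answer: 6ezhpmgkmyf

Derivation:
Chunk 1: stream[0..1]='3' size=0x3=3, data at stream[3..6]='6ez' -> body[0..3], body so far='6ez'
Chunk 2: stream[8..9]='8' size=0x8=8, data at stream[11..19]='hpmgkmyf' -> body[3..11], body so far='6ezhpmgkmyf'
Chunk 3: stream[21..22]='0' size=0 (terminator). Final body='6ezhpmgkmyf' (11 bytes)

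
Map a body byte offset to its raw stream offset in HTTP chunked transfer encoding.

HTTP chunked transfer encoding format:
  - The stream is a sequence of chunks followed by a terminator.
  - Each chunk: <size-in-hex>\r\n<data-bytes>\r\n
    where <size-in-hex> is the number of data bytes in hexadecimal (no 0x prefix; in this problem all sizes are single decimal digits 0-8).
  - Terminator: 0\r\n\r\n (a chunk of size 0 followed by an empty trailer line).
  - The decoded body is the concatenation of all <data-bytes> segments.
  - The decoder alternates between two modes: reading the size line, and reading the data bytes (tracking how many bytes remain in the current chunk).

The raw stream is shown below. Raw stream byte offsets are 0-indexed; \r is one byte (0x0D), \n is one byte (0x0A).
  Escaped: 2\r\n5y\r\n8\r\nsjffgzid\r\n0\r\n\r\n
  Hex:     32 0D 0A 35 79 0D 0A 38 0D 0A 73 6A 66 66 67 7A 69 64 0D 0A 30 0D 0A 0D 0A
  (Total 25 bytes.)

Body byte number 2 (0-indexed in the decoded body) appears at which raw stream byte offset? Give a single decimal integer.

Chunk 1: stream[0..1]='2' size=0x2=2, data at stream[3..5]='5y' -> body[0..2], body so far='5y'
Chunk 2: stream[7..8]='8' size=0x8=8, data at stream[10..18]='sjffgzid' -> body[2..10], body so far='5ysjffgzid'
Chunk 3: stream[20..21]='0' size=0 (terminator). Final body='5ysjffgzid' (10 bytes)
Body byte 2 at stream offset 10

Answer: 10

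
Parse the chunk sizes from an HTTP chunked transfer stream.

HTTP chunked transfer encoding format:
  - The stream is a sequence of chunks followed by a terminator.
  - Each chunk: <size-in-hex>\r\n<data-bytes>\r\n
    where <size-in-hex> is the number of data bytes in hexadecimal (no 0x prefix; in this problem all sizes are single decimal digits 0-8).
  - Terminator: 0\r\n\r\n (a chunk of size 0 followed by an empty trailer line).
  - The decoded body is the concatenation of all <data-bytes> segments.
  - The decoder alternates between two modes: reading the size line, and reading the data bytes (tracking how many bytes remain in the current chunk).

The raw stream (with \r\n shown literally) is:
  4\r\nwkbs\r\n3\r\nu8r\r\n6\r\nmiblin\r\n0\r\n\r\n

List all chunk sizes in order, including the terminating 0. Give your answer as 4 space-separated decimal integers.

Chunk 1: stream[0..1]='4' size=0x4=4, data at stream[3..7]='wkbs' -> body[0..4], body so far='wkbs'
Chunk 2: stream[9..10]='3' size=0x3=3, data at stream[12..15]='u8r' -> body[4..7], body so far='wkbsu8r'
Chunk 3: stream[17..18]='6' size=0x6=6, data at stream[20..26]='miblin' -> body[7..13], body so far='wkbsu8rmiblin'
Chunk 4: stream[28..29]='0' size=0 (terminator). Final body='wkbsu8rmiblin' (13 bytes)

Answer: 4 3 6 0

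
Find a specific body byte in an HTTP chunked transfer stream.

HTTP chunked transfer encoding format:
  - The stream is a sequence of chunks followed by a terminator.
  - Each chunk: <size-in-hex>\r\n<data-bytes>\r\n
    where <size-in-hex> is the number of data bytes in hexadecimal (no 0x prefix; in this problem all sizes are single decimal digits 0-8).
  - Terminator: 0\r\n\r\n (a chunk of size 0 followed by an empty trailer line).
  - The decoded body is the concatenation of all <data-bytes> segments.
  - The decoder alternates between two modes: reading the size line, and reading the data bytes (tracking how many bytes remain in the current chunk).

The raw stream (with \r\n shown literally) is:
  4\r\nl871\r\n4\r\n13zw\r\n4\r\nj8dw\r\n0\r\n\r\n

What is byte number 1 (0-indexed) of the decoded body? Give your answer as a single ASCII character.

Chunk 1: stream[0..1]='4' size=0x4=4, data at stream[3..7]='l871' -> body[0..4], body so far='l871'
Chunk 2: stream[9..10]='4' size=0x4=4, data at stream[12..16]='13zw' -> body[4..8], body so far='l87113zw'
Chunk 3: stream[18..19]='4' size=0x4=4, data at stream[21..25]='j8dw' -> body[8..12], body so far='l87113zwj8dw'
Chunk 4: stream[27..28]='0' size=0 (terminator). Final body='l87113zwj8dw' (12 bytes)
Body byte 1 = '8'

Answer: 8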